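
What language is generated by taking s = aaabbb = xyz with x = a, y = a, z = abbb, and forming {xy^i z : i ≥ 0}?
{xy^i z : i ≥ 0} = {a^(2+i) b^3 : i ≥ 0} = {aabbb, aaabbb, aaaabbb, ...}

With x = a, y = a, z = abbb: Starting with aaabbb and pumping the second 'a', we get strings with 2+i a's followed by 3 b's for i = 0, 1, 2, ...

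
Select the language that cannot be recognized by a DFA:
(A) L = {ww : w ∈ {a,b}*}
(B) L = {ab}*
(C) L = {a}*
(A) {ww : w ∈ {a,b}*}

(A) L = {ww : w ∈ {a,b}*} is NOT regular.

The pumping lemma can be used to prove this:
After pumping, the two halves no longer match

The other languages are regular because they can be recognized by finite automata.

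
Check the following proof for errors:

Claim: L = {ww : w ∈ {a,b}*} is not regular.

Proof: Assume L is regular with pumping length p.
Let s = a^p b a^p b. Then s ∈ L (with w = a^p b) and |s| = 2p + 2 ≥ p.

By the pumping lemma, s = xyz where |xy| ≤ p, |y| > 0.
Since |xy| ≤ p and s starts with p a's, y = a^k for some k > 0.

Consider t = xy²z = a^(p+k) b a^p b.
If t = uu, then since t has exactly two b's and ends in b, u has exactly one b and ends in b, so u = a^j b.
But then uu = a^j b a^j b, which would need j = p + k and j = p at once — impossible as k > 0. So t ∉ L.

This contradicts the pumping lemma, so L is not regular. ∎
The proof is correct.

This proof is valid because:
1. s = a^p b a^p b is in L and is chosen in terms of p, so |s| ≥ p holds for every p
2. The decomposition analysis is correct: |xy| ≤ p forces y to lie inside the leading a's
3. The contradiction is valid: the argument shows a^(p+k) b a^p b cannot be split into two equal halves
4. The conclusion follows logically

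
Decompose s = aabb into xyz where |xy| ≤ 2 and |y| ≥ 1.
x = 'a', y = 'a', z = 'bb'

For s = aabb and p = 2, one valid decomposition is:
- x = 'a' (length 1)
- y = 'a' (length 1)
- z = 'bb' (length 2)

Verification:
- xyz = 'a' + 'a' + 'bb' = aabb ✓
- |xy| = 2 ≤ 2 ✓
- |y| = 1 > 0 ✓

All pumping lemma constraints are satisfied.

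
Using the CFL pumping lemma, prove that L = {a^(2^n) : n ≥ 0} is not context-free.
Assume for contradiction that L is context-free, and let p ≥ 1 be the pumping length given by the pumping lemma for CFLs.
Choose s = a^(2^p). Then s ∈ L and |s| = 2^p ≥ p.
By the CFL pumping lemma, s = uvxyz for some u, v, x, y, z with |vxy| ≤ p, |vy| ≥ 1, and uv^i xy^i z ∈ L for every i ≥ 0.
All symbols are a's, so only lengths matter: let k = |vy|, with 1 ≤ k ≤ |vxy| ≤ p < 2^p.

Take i = 2: |uv²xy²z| = 2^p + k, and 2^p < 2^p + k < 2^p + 2^p = 2^(p+1).
So the length lies strictly between consecutive powers of two and is not a power of 2; uv²xy²z ∉ L.

This contradicts the CFL pumping lemma, which requires uv^i xy^i z ∈ L for all i ≥ 0.
Hence L = {a^(2^n) : n ≥ 0} is not context-free. ∎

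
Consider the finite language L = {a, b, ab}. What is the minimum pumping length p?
p = 3

For a finite language L, the pumping lemma holds vacuously if p > max|s| for s ∈ L.

The longest string in L = {a, b, ab} has length 2.
If p = 3, then no string s ∈ L has |s| ≥ p, so the condition is vacuously true.

The minimum pumping length is p = 3.

Why no smaller p works: for any p ≤ 2, the longest string s ∈ L has |s| = 2 ≥ p, so it would
have to be pumpable; but pumping up (i = 2, 3, ...) produces ever longer strings, which cannot all lie in the
finite language L. So the pumping property fails for every p ≤ 2.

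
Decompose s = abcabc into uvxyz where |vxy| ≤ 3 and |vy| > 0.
u='ab', v='c', x='a', y='b', z='c'

For s = abcabc with pumping length p = 3:

One valid decomposition:
- u = 'ab'
- v = 'c'
- x = 'a'
- y = 'b'
- z = 'c'

Verification:
- uvxyz = 'ab' + 'c' + 'a' + 'b' + 'c' = abcabc ✓
- |vxy| = |'cab'| = 3 ≤ 3 ✓
- |vy| = |'cb'| = 2 > 0 ✓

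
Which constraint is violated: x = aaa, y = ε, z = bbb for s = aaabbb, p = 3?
Violated: |y| > 0

The decomposition x = aaa, y = ε, z = bbb for s = aaabbb with p = 3
violates the constraint: |y| > 0

|y| = 0, but the pumping lemma requires |y| > 0 (y must be non-empty).

Pumping lemma constraints:
1. xyz = s (decomposition is valid)
2. |xy| ≤ p
3. |y| > 0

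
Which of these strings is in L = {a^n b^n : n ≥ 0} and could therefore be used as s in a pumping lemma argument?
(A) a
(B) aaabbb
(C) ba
(B) aaabbb

The pumping lemma is applied to a string s that lies in L, so first check membership of each option:
- (A) a has 1 a's and 0 b's; 1 ≠ 0, so it is not in L ✗
- (B) aaabbb = a^3 b^3 has equal counts (3 = 3), so it is in L ✓
- (C) ba has an a after a b, so it is not of the form a^n b^n and is not in L ✗

Only (B) aaabbb is in L, so it is the only candidate that could play the role of s.
(In a complete proof one picks s in terms of the pumping length p so that |s| ≥ p is guaranteed; a fixed string like aaabbb illustrates the shape of such an s.)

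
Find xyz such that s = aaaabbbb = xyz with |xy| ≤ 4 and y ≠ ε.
x = 'aaa', y = 'a', z = 'bbbb'

For s = aaaabbbb and p = 4, one valid decomposition is:
- x = 'aaa' (length 3)
- y = 'a' (length 1)
- z = 'bbbb' (length 4)

Verification:
- xyz = 'aaa' + 'a' + 'bbbb' = aaaabbbb ✓
- |xy| = 4 ≤ 4 ✓
- |y| = 1 > 0 ✓

All pumping lemma constraints are satisfied.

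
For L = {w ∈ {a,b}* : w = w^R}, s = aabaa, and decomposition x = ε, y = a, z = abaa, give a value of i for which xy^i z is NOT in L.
i = 0

xy⁰z = ε · ε · abaa = abaa; abaa reversed is aaba ≠ abaa, so it is not a palindrome and is not in L.
(Other choices also work, e.g. i = 2, 3; only i = 1 is guaranteed to stay in L since xy¹z = s.)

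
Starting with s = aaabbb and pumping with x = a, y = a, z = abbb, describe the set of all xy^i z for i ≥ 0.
{xy^i z : i ≥ 0} = {a^(2+i) b^3 : i ≥ 0} = {aabbb, aaabbb, aaaabbb, ...}

With x = a, y = a, z = abbb: Starting with aaabbb and pumping the second 'a', we get strings with 2+i a's followed by 3 b's for i = 0, 1, 2, ...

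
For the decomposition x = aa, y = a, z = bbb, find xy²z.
aaaabbb

Given x = 'aa', y = 'a', z = 'bbb' and i = 2:

xy^2z = x + y·y·...·y (2 times) + z
       = 'aa' + 'a'^2 + 'bbb'
       = 'aa' + 'aa' + 'bbb'
       = 'aaaabbb'

The pumped string is 'aaaabbb' with length 7.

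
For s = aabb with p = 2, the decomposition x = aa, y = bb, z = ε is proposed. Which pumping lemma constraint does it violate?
Violated: |xy| ≤ p

The decomposition x = aa, y = bb, z = ε for s = aabb with p = 2
violates the constraint: |xy| ≤ p

|xy| = |aabb| = 4 > 2 = p. The decomposition puts too many characters in xy.

Pumping lemma constraints:
1. xyz = s (decomposition is valid)
2. |xy| ≤ p
3. |y| > 0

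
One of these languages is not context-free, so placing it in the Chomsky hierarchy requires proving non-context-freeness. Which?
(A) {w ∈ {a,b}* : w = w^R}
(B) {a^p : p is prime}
(B) {a^p : p is prime}

(B) {a^p : p is prime} requires the CFL pumping lemma.

- {w ∈ {a,b}* : w = w^R} is context-free (but not regular)
  • Can be shown non-regular with the regular pumping lemma
  • After pumping, the string is no longer symmetric

- {a^p : p is prime} is NOT context-free
  • Requires the CFL pumping lemma to prove
  • The CFL pumping lemma also fails because prime gaps are unbounded

The CFL pumping lemma is "stronger" in that it can prove non-membership
in the larger class of context-free languages.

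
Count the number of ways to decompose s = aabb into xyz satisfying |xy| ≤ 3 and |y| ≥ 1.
6

For s = 'aabb' with pumping length p = 3:

Constraints: |xy| ≤ 3, |y| > 0

Valid decompositions (|xy| ≤ p, |y| ≥ 1):
  • x='', y='a', z='abb'
  • x='a', y='a', z='bb'
  • x='', y='aa', z='bb'
  • x='aa', y='b', z='b'
  • x='a', y='ab', z='b'
  • x='', y='aab', z='b'

Total count: 6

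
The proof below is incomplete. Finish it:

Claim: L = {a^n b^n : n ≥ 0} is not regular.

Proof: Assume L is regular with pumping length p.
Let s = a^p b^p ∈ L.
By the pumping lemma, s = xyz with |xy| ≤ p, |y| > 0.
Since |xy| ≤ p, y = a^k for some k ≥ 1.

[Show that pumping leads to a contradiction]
Consider xy²z = a^(p+k) b^p.

Since k ≥ 1, we have p + k > p.
So xy²z has more a's than b's: (p+k) a's vs p b's.
This means xy²z ∉ L because a^n b^n requires equal counts.

This contradicts the pumping lemma which states xy²z ∈ L.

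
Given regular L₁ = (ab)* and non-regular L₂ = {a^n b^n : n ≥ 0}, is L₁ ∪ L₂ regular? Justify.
No — L₁ ∪ L₂ is not regular.

Let U = (ab)* ∪ {a^n b^n}. If U were regular, then U ∩ aa*bb* would be regular (closure under intersection with a regular language). But (ab)* ∩ aa*bb* = {ab} and {a^n b^n} ∩ aa*bb* = {a^n b^n : n ≥ 1}, so U ∩ aa*bb* = {a^n b^n : n ≥ 1}, which is not regular. Hence U is not regular.

Note that the bare facts "L₁ regular, L₂ non-regular" do not settle the question by themselves: the closure of regular languages under ∪, ∩, complement and difference applies only when BOTH operands are regular. With a non-regular operand the result can come out regular or non-regular depending on the specific languages, so one has to work out L₁ ∪ L₂ for this particular pair, as above.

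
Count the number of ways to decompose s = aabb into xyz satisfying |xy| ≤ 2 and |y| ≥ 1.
3

For s = 'aabb' with pumping length p = 2:

Constraints: |xy| ≤ 2, |y| > 0

Valid decompositions (|xy| ≤ p, |y| ≥ 1):
  • x='', y='a', z='abb'
  • x='a', y='a', z='bb'
  • x='', y='aa', z='bb'

Total count: 3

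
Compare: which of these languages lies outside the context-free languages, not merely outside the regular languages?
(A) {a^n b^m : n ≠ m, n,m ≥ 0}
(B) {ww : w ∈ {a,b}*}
(B) {ww : w ∈ {a,b}*}

(B) {ww : w ∈ {a,b}*} requires the CFL pumping lemma.

- {a^n b^m : n ≠ m, n,m ≥ 0} is context-free (but not regular)
  • Can be shown non-regular with the regular pumping lemma
  • After pumping a's, we can make n = m

- {ww : w ∈ {a,b}*} is NOT context-free
  • Requires the CFL pumping lemma to prove
  • Cannot verify equality of two arbitrary substrings

The CFL pumping lemma is "stronger" in that it can prove non-membership
in the larger class of context-free languages.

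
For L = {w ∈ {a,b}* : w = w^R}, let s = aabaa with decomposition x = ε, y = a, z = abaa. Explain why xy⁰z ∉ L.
xy⁰z = abaa ∉ L

Pumping with i = 0 replaces y = a by y⁰ = ε:
- Original: s = xyz = aabaa; aabaa reversed is aabaa, the same string, so it is a palindrome and is in L
- Pumped: xy⁰z = ε · ε · abaa = abaa
- abaa reversed is aaba ≠ abaa, so it is not a palindrome and is not in L

The pumping lemma would require xy⁰z ∈ L, so this decomposition yields a contradiction.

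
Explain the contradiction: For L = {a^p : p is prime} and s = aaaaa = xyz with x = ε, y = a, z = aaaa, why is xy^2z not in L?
xy²z = aaaaaa ∉ L

Pumping with i = 2 replaces y = a by y² = aa:
- Original: s = xyz = aaaaa; aaaaa has length 5, which is prime, so it is in L
- Pumped: xy²z = ε · aa · aaaa = aaaaaa
- aaaaaa has length 6 = 2 × 3, which is not prime, so it is not in L

The pumping lemma would require xy²z ∈ L, so this decomposition yields a contradiction.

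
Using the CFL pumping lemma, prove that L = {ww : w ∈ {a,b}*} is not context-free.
Assume for contradiction that L is context-free, and let p ≥ 1 be the pumping length given by the pumping lemma for CFLs.
Choose s = a^p b^p a^p b^p. Then s ∈ L (take w = a^p b^p) and |s| = 4p ≥ p.
By the CFL pumping lemma, s = uvxyz for some u, v, x, y, z with |vxy| ≤ p, |vy| ≥ 1, and uv^i xy^i z ∈ L for every i ≥ 0.

Write s as four blocks A₁ B₁ A₂ B₂ with A₁ = A₂ = a^p and B₁ = B₂ = b^p. Since |vxy| ≤ p, the window vxy lies inside at most two adjacent blocks. Take i = 0 and let t = uxz, so |t| = 4p − |vy| with 1 ≤ |vy| ≤ p. If |t| is odd, t ∉ L immediately, so assume |vy| is even (hence |vy| ≥ 2) and |t|/2 = 2p − |vy|/2, which satisfies p ≤ |t|/2 ≤ 2p − 1.

Case 1 (vxy inside A₁B₁): t = a^(p−j) b^(p−l) a^p b^p with j + l = |vy|. The second half of t has length < 2p, so it is a suffix of the trailing a^p b^p and ends in b; the first half is a^(p−j) b^(p−l) a^((j+l)/2), which ends in a because (j+l)/2 ≥ 1. The halves differ, so t ∉ L.

Case 2 (vxy inside B₁A₂, straddling the middle): t = a^p b^(p−j) a^(p−l) b^p with j + l = |vy|. If t = ww, then w is a prefix of t of length ≥ p, so w begins with a^p; and w is a suffix of t of length ≥ p, so w ends with b^p. That forces |w| ≥ 2p, contradicting |w| = |t|/2 ≤ 2p − 1. So t ∉ L.

Case 3 (vxy inside A₂B₂): t = a^p b^p a^(p−j) b^(p−l) with j + l = |vy|. The first half of t is a prefix of a^p b^p, so it begins with a; the second half is b^((j+l)/2) a^(p−j) b^(p−l), which begins with b. The halves differ, so t ∉ L.

In every case uv⁰xy⁰z = uxz ∉ L.

This contradicts the CFL pumping lemma, which requires uv^i xy^i z ∈ L for all i ≥ 0.
Hence L = {ww : w ∈ {a,b}*} is not context-free. ∎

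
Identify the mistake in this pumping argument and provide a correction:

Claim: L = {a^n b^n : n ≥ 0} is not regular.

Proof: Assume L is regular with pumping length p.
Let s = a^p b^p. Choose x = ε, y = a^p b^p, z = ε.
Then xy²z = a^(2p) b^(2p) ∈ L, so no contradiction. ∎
Error: The decomposition violates |xy| ≤ p. With y = a^p b^p, |xy| = |y| = 2p > p. (The proof also miscomputes xy²z, which would be a^p b^p a^p b^p rather than a^(2p) b^(2p), and it wrongly treats one harmless decomposition as settling the matter — the prover does not get to choose the decomposition.)

Correction: The pumping lemma requires |xy| ≤ p, and the argument must handle every decomposition satisfying |xy| ≤ p, |y| ≥ 1. Since s starts with p a's, any such y consists only of a's, say y = a^k with k ≥ 1. Then xy²z = a^(p+k) b^p has unequal numbers of a's and b's, so xy²z ∉ L — the required contradiction.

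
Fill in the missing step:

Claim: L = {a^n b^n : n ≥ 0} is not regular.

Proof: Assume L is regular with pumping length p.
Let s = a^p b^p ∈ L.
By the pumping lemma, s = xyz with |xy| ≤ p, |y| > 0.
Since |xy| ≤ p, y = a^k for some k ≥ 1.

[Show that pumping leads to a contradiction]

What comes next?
Consider xy²z = a^(p+k) b^p.

Since k ≥ 1, we have p + k > p.
So xy²z has more a's than b's: (p+k) a's vs p b's.
This means xy²z ∉ L because a^n b^n requires equal counts.

This contradicts the pumping lemma which states xy²z ∈ L.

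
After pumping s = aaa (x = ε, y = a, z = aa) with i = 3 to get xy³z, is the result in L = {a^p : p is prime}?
Yes

xy³z = ε · aaa · aa = aaaaa.
aaaaa has length 5, which is prime, so it is in L.
(A single pumped string landing in L is not a contradiction by itself; a non-regularity proof needs some i for which xy^i z ∉ L, for every admissible decomposition.)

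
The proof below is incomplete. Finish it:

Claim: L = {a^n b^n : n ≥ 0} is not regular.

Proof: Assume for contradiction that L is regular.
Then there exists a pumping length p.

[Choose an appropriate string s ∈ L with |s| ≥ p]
s = a^p b^p

This string is in L (has equal a's and b's) and has length 2p ≥ p.
Any decomposition xyz with |xy| ≤ p means y consists only of a's,
so pumping will unbalance the counts.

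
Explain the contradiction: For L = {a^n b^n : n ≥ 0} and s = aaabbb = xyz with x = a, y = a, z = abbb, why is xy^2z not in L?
xy²z = aaaabbb ∉ L

Pumping with i = 2 replaces y = a by y² = aa:
- Original: s = xyz = aaabbb; aaabbb = a^3 b^3 has equal counts (3 = 3), so it is in L
- Pumped: xy²z = a · aa · abbb = aaaabbb
- aaaabbb has 4 a's and 3 b's; 4 ≠ 3, so it is not in L

The pumping lemma would require xy²z ∈ L, so this decomposition yields a contradiction.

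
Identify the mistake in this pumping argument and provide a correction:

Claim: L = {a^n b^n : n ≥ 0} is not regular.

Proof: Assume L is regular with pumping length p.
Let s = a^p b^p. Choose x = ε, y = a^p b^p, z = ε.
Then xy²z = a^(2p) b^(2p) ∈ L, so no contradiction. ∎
Error: The decomposition violates |xy| ≤ p. With y = a^p b^p, |xy| = |y| = 2p > p. (The proof also miscomputes xy²z, which would be a^p b^p a^p b^p rather than a^(2p) b^(2p), and it wrongly treats one harmless decomposition as settling the matter — the prover does not get to choose the decomposition.)

Correction: The pumping lemma requires |xy| ≤ p, and the argument must handle every decomposition satisfying |xy| ≤ p, |y| ≥ 1. Since s starts with p a's, any such y consists only of a's, say y = a^k with k ≥ 1. Then xy²z = a^(p+k) b^p has unequal numbers of a's and b's, so xy²z ∉ L — the required contradiction.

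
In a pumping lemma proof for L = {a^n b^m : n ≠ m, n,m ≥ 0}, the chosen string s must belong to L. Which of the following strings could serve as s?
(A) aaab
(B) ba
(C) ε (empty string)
(A) aaab

The pumping lemma is applied to a string s that lies in L, so first check membership of each option:
- (A) aaab = a^3 b^1 with 3 ≠ 1, so it is in L ✓
- (B) ba has an a after a b, so it is not of the form a^n b^m and is not in L ✗
- (C) ε = a^0 b^0 has n = m = 0, so it is not in L ✗

Only (A) aaab is in L, so it is the only candidate that could play the role of s.
(In a complete proof one picks s in terms of the pumping length p so that |s| ≥ p is guaranteed; a fixed string like aaab illustrates the shape of such an s.)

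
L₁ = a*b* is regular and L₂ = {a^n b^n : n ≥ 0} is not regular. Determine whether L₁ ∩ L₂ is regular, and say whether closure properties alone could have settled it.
No — L₁ ∩ L₂ is not regular.

Every string a^n b^n already lies in a*b*, so L₁ ∩ L₂ = {a^n b^n : n ≥ 0} = L₂ itself, which is the standard non-regular language (pump s = a^p b^p).

Note that the bare facts "L₁ regular, L₂ non-regular" do not settle the question by themselves: the closure of regular languages under ∪, ∩, complement and difference applies only when BOTH operands are regular. With a non-regular operand the result can come out regular or non-regular depending on the specific languages, so one has to work out L₁ ∩ L₂ for this particular pair, as above.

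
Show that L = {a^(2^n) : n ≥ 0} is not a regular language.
Assume for contradiction that L is regular, and let p ≥ 1 be the pumping length given by the pumping lemma.
Choose s = a^(2^p). Then s ∈ L and |s| = 2^p ≥ p.
By the pumping lemma, s = xyz for some x, y, z with |xy| ≤ p, |y| ≥ 1, and xy^i z ∈ L for every i ≥ 0.
Here y = a^k for some k with 1 ≤ k ≤ |xy| ≤ p, and p < 2^p.

Take i = 2: |xy²z| = 2^p + k.
Now 2^p < 2^p + k ≤ 2^p + p < 2^p + 2^p = 2^(p+1).
So |xy²z| lies strictly between the consecutive powers of two 2^p and 2^(p+1), hence is not a power of 2, and xy²z ∉ L.

This contradicts the pumping lemma, which requires xy^i z ∈ L for all i ≥ 0.
Hence L = {a^(2^n) : n ≥ 0} is not regular. ∎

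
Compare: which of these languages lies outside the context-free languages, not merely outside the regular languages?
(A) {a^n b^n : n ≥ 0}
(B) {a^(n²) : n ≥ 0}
(B) {a^(n²) : n ≥ 0}

(B) {a^(n²) : n ≥ 0} requires the CFL pumping lemma.

- {a^n b^n : n ≥ 0} is context-free (but not regular)
  • Can be shown non-regular with the regular pumping lemma
  • After pumping, the number of a's and b's become unequal

- {a^(n²) : n ≥ 0} is NOT context-free
  • Requires the CFL pumping lemma to prove
  • Gaps between squares grow unboundedly

The CFL pumping lemma is "stronger" in that it can prove non-membership
in the larger class of context-free languages.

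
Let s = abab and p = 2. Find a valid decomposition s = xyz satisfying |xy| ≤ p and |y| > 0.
x = 'a', y = 'b', z = 'ab'

For s = abab and p = 2, one valid decomposition is:
- x = 'a' (length 1)
- y = 'b' (length 1)
- z = 'ab' (length 2)

Verification:
- xyz = 'a' + 'b' + 'ab' = abab ✓
- |xy| = 2 ≤ 2 ✓
- |y| = 1 > 0 ✓

All pumping lemma constraints are satisfied.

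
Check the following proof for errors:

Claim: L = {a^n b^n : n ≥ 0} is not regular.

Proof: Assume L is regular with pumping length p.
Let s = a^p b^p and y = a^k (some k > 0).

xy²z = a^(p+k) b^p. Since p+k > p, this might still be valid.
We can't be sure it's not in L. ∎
The proof is INCORRECT.

Error: The conclusion is wrong.
xy²z = a^(p+k) b^p is definitely NOT in L because the number of a's (p+k) ≠ number of b's (p).
The proof incorrectly doubts what is actually a valid contradiction.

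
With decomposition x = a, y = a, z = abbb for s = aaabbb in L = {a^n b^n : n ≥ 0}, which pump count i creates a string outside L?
i = 0

xy⁰z = a · ε · abbb = aabbb; aabbb has 2 a's and 3 b's; 2 ≠ 3, so it is not in L.
(Other choices also work, e.g. i = 2, 3; only i = 1 is guaranteed to stay in L since xy¹z = s.)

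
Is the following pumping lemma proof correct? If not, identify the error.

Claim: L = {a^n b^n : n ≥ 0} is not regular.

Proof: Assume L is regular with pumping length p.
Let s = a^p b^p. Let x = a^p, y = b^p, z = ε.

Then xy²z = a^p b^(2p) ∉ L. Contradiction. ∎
The proof is INCORRECT.

Error: The decomposition violates |xy| ≤ p.
With x = a^p and y = b^p, we have |xy| = 2p > p.
The pumping lemma requires |xy| ≤ p, so y must be within the first p characters.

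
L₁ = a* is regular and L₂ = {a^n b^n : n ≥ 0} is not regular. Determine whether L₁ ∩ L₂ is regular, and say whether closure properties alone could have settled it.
Yes — L₁ ∩ L₂ is regular.

A string of a* contains no b's, and the only string of {a^n b^n} with no b's is ε (n = 0). So L₁ ∩ L₂ = {ε}, a finite language, which is regular.

Note that the bare facts "L₁ regular, L₂ non-regular" do not settle the question by themselves: the closure of regular languages under ∪, ∩, complement and difference applies only when BOTH operands are regular. With a non-regular operand the result can come out regular or non-regular depending on the specific languages, so one has to work out L₁ ∩ L₂ for this particular pair, as above.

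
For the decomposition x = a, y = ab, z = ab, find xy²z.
aababab

Given x = 'a', y = 'ab', z = 'ab' and i = 2:

xy^2z = x + y·y·...·y (2 times) + z
       = 'a' + 'ab'^2 + 'ab'
       = 'a' + 'abab' + 'ab'
       = 'aababab'

The pumped string is 'aababab' with length 7.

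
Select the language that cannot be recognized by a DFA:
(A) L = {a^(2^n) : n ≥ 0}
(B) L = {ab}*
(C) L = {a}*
(A) {a^(2^n) : n ≥ 0}

(A) L = {a^(2^n) : n ≥ 0} is NOT regular.

The pumping lemma can be used to prove this:
After pumping, length is no longer a power of 2

The other languages are regular because they can be recognized by finite automata.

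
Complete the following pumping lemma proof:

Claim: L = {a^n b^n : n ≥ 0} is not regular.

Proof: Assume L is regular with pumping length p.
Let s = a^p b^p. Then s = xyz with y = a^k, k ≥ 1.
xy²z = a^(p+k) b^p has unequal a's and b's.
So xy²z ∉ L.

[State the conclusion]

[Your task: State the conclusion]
This contradicts the pumping lemma for regular languages,
which guarantees xy^i z ∈ L for all i ≥ 0.

Since our assumption that L is regular leads to a contradiction,
we conclude that L = {a^n b^n : n ≥ 0} is NOT regular. ∎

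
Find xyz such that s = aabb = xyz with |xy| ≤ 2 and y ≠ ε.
x = 'a', y = 'a', z = 'bb'

For s = aabb and p = 2, one valid decomposition is:
- x = 'a' (length 1)
- y = 'a' (length 1)
- z = 'bb' (length 2)

Verification:
- xyz = 'a' + 'a' + 'bb' = aabb ✓
- |xy| = 2 ≤ 2 ✓
- |y| = 1 > 0 ✓

All pumping lemma constraints are satisfied.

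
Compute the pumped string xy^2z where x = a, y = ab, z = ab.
aababab

Given x = 'a', y = 'ab', z = 'ab' and i = 2:

xy^2z = x + y·y·...·y (2 times) + z
       = 'a' + 'ab'^2 + 'ab'
       = 'a' + 'abab' + 'ab'
       = 'aababab'

The pumped string is 'aababab' with length 7.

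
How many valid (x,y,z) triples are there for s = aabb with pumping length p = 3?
6

For s = 'aabb' with pumping length p = 3:

Constraints: |xy| ≤ 3, |y| > 0

Valid decompositions (|xy| ≤ p, |y| ≥ 1):
  • x='', y='a', z='abb'
  • x='a', y='a', z='bb'
  • x='', y='aa', z='bb'
  • x='aa', y='b', z='b'
  • x='a', y='ab', z='b'
  • x='', y='aab', z='b'

Total count: 6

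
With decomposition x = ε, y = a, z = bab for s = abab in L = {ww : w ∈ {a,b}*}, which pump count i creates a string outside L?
i = 2

xy²z = ε · aa · bab = aabab; aabab has odd length 5, so it cannot be written as ww and is not in L.
(Other choices also work, e.g. i = 0, 3; only i = 1 is guaranteed to stay in L since xy¹z = s.)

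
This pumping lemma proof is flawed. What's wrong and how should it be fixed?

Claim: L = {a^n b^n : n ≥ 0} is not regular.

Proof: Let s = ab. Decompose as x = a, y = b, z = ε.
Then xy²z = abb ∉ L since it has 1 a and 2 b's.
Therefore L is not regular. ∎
Error: The string s = ab might be shorter than the pumping length p.

Correction: Choose s = a^p b^p to ensure |s| ≥ p. Also, the decomposition is wrong: with |xy| ≤ p, y cannot include b's when s starts with p a's.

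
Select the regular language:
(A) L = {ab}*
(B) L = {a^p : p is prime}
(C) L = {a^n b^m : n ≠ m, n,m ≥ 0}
(A) {ab}*

(A) L = {ab}* is regular.

This can be recognized by a finite automaton (DFA/NFA).
Regular expressions like {ab}* define regular languages.

The other choices are not regular:
- {a^p : p is prime}: After pumping, the length becomes composite
- {a^n b^m : n ≠ m, n,m ≥ 0}: After pumping a's, we can make n = m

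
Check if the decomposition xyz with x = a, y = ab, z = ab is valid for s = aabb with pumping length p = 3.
Violated: xyz = s

The decomposition x = a, y = ab, z = ab for s = aabb with p = 3
violates the constraint: xyz = s

xyz = 'a' + 'ab' + 'ab' = 'aabab' ≠ 'aabb' = s. The decomposition doesn't reconstruct s.

Pumping lemma constraints:
1. xyz = s (decomposition is valid)
2. |xy| ≤ p
3. |y| > 0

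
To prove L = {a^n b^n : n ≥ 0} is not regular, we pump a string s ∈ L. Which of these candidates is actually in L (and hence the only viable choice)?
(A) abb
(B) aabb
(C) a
(B) aabb

The pumping lemma is applied to a string s that lies in L, so first check membership of each option:
- (A) abb has 1 a's and 2 b's; 1 ≠ 2, so it is not in L ✗
- (B) aabb = a^2 b^2 has equal counts (2 = 2), so it is in L ✓
- (C) a has 1 a's and 0 b's; 1 ≠ 0, so it is not in L ✗

Only (B) aabb is in L, so it is the only candidate that could play the role of s.
(In a complete proof one picks s in terms of the pumping length p so that |s| ≥ p is guaranteed; a fixed string like aabb illustrates the shape of such an s.)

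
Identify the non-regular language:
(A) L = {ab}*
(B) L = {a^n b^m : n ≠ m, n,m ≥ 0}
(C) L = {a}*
(B) {a^n b^m : n ≠ m, n,m ≥ 0}

(B) L = {a^n b^m : n ≠ m, n,m ≥ 0} is NOT regular.

The pumping lemma can be used to prove this:
After pumping a's, we can make n = m

The other languages are regular because they can be recognized by finite automata.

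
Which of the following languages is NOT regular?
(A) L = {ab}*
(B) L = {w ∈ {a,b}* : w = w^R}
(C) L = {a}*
(B) {w ∈ {a,b}* : w = w^R}

(B) L = {w ∈ {a,b}* : w = w^R} is NOT regular.

The pumping lemma can be used to prove this:
After pumping, the string is no longer symmetric

The other languages are regular because they can be recognized by finite automata.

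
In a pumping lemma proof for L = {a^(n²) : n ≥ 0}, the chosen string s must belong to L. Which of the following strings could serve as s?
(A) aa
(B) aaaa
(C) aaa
(B) aaaa

The pumping lemma is applied to a string s that lies in L, so first check membership of each option:
- (A) aa has length 2, strictly between 1² = 1 and 2² = 4, so it is not in L ✗
- (B) aaaa has length 4 = 2², a perfect square, so it is in L ✓
- (C) aaa has length 3, strictly between 1² = 1 and 2² = 4, so it is not in L ✗

Only (B) aaaa is in L, so it is the only candidate that could play the role of s.
(In a complete proof one picks s in terms of the pumping length p so that |s| ≥ p is guaranteed; a fixed string like aaaa illustrates the shape of such an s.)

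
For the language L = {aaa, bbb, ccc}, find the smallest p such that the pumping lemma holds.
p = 4

For a finite language L, the pumping lemma holds vacuously if p > max|s| for s ∈ L.

The longest string in L = {aaa, bbb, ccc} has length 3.
If p = 4, then no string s ∈ L has |s| ≥ p, so the condition is vacuously true.

The minimum pumping length is p = 4.

Why no smaller p works: for any p ≤ 3, the longest string s ∈ L has |s| = 3 ≥ p, so it would
have to be pumpable; but pumping up (i = 2, 3, ...) produces ever longer strings, which cannot all lie in the
finite language L. So the pumping property fails for every p ≤ 3.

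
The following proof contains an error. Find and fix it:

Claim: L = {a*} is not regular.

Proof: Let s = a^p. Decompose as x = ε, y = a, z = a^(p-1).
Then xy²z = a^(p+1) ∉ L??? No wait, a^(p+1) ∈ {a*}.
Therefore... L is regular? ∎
Error: The proof attempts to show a*  is not regular, but a* IS regular!

Correction: a* is a regular language (recognized by a simple DFA with one accepting state and self-loop on 'a'). The pumping lemma can only prove non-regularity, not regularity. For regular languages, pumping always works.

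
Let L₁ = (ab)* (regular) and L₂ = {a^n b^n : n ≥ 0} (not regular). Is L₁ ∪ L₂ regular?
No — L₁ ∪ L₂ is not regular.

Let U = (ab)* ∪ {a^n b^n}. If U were regular, then U ∩ aa*bb* would be regular (closure under intersection with a regular language). But (ab)* ∩ aa*bb* = {ab} and {a^n b^n} ∩ aa*bb* = {a^n b^n : n ≥ 1}, so U ∩ aa*bb* = {a^n b^n : n ≥ 1}, which is not regular. Hence U is not regular.

Note that the bare facts "L₁ regular, L₂ non-regular" do not settle the question by themselves: the closure of regular languages under ∪, ∩, complement and difference applies only when BOTH operands are regular. With a non-regular operand the result can come out regular or non-regular depending on the specific languages, so one has to work out L₁ ∪ L₂ for this particular pair, as above.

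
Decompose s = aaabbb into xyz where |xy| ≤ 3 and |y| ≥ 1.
x = 'aa', y = 'a', z = 'bbb'

For s = aaabbb and p = 3, one valid decomposition is:
- x = 'aa' (length 2)
- y = 'a' (length 1)
- z = 'bbb' (length 3)

Verification:
- xyz = 'aa' + 'a' + 'bbb' = aaabbb ✓
- |xy| = 3 ≤ 3 ✓
- |y| = 1 > 0 ✓

All pumping lemma constraints are satisfied.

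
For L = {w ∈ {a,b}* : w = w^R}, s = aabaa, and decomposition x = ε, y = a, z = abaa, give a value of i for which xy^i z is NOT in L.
i = 2

xy²z = ε · aa · abaa = aaabaa; aaabaa reversed is aabaaa ≠ aaabaa, so it is not a palindrome and is not in L.
(Other choices also work, e.g. i = 0, 3; only i = 1 is guaranteed to stay in L since xy¹z = s.)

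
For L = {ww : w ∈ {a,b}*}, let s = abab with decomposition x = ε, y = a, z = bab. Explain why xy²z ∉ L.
xy²z = aabab ∉ L

Pumping with i = 2 replaces y = a by y² = aa:
- Original: s = xyz = abab; abab splits into halves ab · ab, which are equal, so it is in L (w = ab)
- Pumped: xy²z = ε · aa · bab = aabab
- aabab has odd length 5, so it cannot be written as ww and is not in L

The pumping lemma would require xy²z ∈ L, so this decomposition yields a contradiction.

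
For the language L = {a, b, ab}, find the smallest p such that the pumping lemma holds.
p = 3

For a finite language L, the pumping lemma holds vacuously if p > max|s| for s ∈ L.

The longest string in L = {a, b, ab} has length 2.
If p = 3, then no string s ∈ L has |s| ≥ p, so the condition is vacuously true.

The minimum pumping length is p = 3.

Why no smaller p works: for any p ≤ 2, the longest string s ∈ L has |s| = 2 ≥ p, so it would
have to be pumpable; but pumping up (i = 2, 3, ...) produces ever longer strings, which cannot all lie in the
finite language L. So the pumping property fails for every p ≤ 2.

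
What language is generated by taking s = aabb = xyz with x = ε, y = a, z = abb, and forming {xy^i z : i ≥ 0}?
{xy^i z : i ≥ 0} = {a^(i+1) b^2 : i ≥ 0} = {abb, aabb, aaabb, ...}

With x = ε, y = a, z = abb: Starting with aabb and pumping the first 'a' (z = abb keeps the second 'a'), we get strings with i+1 a's followed by 2 b's for i = 0, 1, 2, ...; note bb is not produced because z always contributes one a.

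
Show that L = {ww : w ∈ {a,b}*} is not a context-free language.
Assume for contradiction that L is context-free, and let p ≥ 1 be the pumping length given by the pumping lemma for CFLs.
Choose s = a^p b^p a^p b^p. Then s ∈ L (take w = a^p b^p) and |s| = 4p ≥ p.
By the CFL pumping lemma, s = uvxyz for some u, v, x, y, z with |vxy| ≤ p, |vy| ≥ 1, and uv^i xy^i z ∈ L for every i ≥ 0.

Write s as four blocks A₁ B₁ A₂ B₂ with A₁ = A₂ = a^p and B₁ = B₂ = b^p. Since |vxy| ≤ p, the window vxy lies inside at most two adjacent blocks. Take i = 0 and let t = uxz, so |t| = 4p − |vy| with 1 ≤ |vy| ≤ p. If |t| is odd, t ∉ L immediately, so assume |vy| is even (hence |vy| ≥ 2) and |t|/2 = 2p − |vy|/2, which satisfies p ≤ |t|/2 ≤ 2p − 1.

Case 1 (vxy inside A₁B₁): t = a^(p−j) b^(p−l) a^p b^p with j + l = |vy|. The second half of t has length < 2p, so it is a suffix of the trailing a^p b^p and ends in b; the first half is a^(p−j) b^(p−l) a^((j+l)/2), which ends in a because (j+l)/2 ≥ 1. The halves differ, so t ∉ L.

Case 2 (vxy inside B₁A₂, straddling the middle): t = a^p b^(p−j) a^(p−l) b^p with j + l = |vy|. If t = ww, then w is a prefix of t of length ≥ p, so w begins with a^p; and w is a suffix of t of length ≥ p, so w ends with b^p. That forces |w| ≥ 2p, contradicting |w| = |t|/2 ≤ 2p − 1. So t ∉ L.

Case 3 (vxy inside A₂B₂): t = a^p b^p a^(p−j) b^(p−l) with j + l = |vy|. The first half of t is a prefix of a^p b^p, so it begins with a; the second half is b^((j+l)/2) a^(p−j) b^(p−l), which begins with b. The halves differ, so t ∉ L.

In every case uv⁰xy⁰z = uxz ∉ L.

This contradicts the CFL pumping lemma, which requires uv^i xy^i z ∈ L for all i ≥ 0.
Hence L = {ww : w ∈ {a,b}*} is not context-free. ∎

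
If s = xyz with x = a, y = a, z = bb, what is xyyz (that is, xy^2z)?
aaabb

Given x = 'a', y = 'a', z = 'bb' and i = 2:

xy^2z = x + y·y·...·y (2 times) + z
       = 'a' + 'a'^2 + 'bb'
       = 'a' + 'aa' + 'bb'
       = 'aaabb'

The pumped string is 'aaabb' with length 5.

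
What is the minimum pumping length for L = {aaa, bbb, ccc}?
p = 4

For a finite language L, the pumping lemma holds vacuously if p > max|s| for s ∈ L.

The longest string in L = {aaa, bbb, ccc} has length 3.
If p = 4, then no string s ∈ L has |s| ≥ p, so the condition is vacuously true.

The minimum pumping length is p = 4.

Why no smaller p works: for any p ≤ 3, the longest string s ∈ L has |s| = 3 ≥ p, so it would
have to be pumpable; but pumping up (i = 2, 3, ...) produces ever longer strings, which cannot all lie in the
finite language L. So the pumping property fails for every p ≤ 3.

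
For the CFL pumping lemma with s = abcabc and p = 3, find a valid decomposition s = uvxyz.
u='ab', v='c', x='a', y='b', z='c'

For s = abcabc with pumping length p = 3:

One valid decomposition:
- u = 'ab'
- v = 'c'
- x = 'a'
- y = 'b'
- z = 'c'

Verification:
- uvxyz = 'ab' + 'c' + 'a' + 'b' + 'c' = abcabc ✓
- |vxy| = |'cab'| = 3 ≤ 3 ✓
- |vy| = |'cb'| = 2 > 0 ✓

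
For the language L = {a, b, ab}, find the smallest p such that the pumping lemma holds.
p = 3

For a finite language L, the pumping lemma holds vacuously if p > max|s| for s ∈ L.

The longest string in L = {a, b, ab} has length 2.
If p = 3, then no string s ∈ L has |s| ≥ p, so the condition is vacuously true.

The minimum pumping length is p = 3.

Why no smaller p works: for any p ≤ 2, the longest string s ∈ L has |s| = 2 ≥ p, so it would
have to be pumpable; but pumping up (i = 2, 3, ...) produces ever longer strings, which cannot all lie in the
finite language L. So the pumping property fails for every p ≤ 2.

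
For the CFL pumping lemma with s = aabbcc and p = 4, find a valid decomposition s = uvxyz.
u='a', v='a', x='bb', y='c', z='c'

For s = aabbcc with pumping length p = 4:

One valid decomposition:
- u = 'a'
- v = 'a'
- x = 'bb'
- y = 'c'
- z = 'c'

Verification:
- uvxyz = 'a' + 'a' + 'bb' + 'c' + 'c' = aabbcc ✓
- |vxy| = |'abbc'| = 4 ≤ 4 ✓
- |vy| = |'ac'| = 2 > 0 ✓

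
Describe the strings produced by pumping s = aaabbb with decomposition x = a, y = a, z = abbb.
{xy^i z : i ≥ 0} = {a^(2+i) b^3 : i ≥ 0} = {aabbb, aaabbb, aaaabbb, ...}

With x = a, y = a, z = abbb: Starting with aaabbb and pumping the second 'a', we get strings with 2+i a's followed by 3 b's for i = 0, 1, 2, ...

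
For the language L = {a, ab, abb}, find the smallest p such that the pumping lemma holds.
p = 4

For a finite language L, the pumping lemma holds vacuously if p > max|s| for s ∈ L.

The longest string in L = {a, ab, abb} has length 3.
If p = 4, then no string s ∈ L has |s| ≥ p, so the condition is vacuously true.

The minimum pumping length is p = 4.

Why no smaller p works: for any p ≤ 3, the longest string s ∈ L has |s| = 3 ≥ p, so it would
have to be pumpable; but pumping up (i = 2, 3, ...) produces ever longer strings, which cannot all lie in the
finite language L. So the pumping property fails for every p ≤ 3.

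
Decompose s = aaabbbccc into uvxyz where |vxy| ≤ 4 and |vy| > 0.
u='aa', v='a', x='bb', y='b', z='ccc'

For s = aaabbbccc with pumping length p = 4:

One valid decomposition:
- u = 'aa'
- v = 'a'
- x = 'bb'
- y = 'b'
- z = 'ccc'

Verification:
- uvxyz = 'aa' + 'a' + 'bb' + 'b' + 'ccc' = aaabbbccc ✓
- |vxy| = |'abbb'| = 4 ≤ 4 ✓
- |vy| = |'ab'| = 2 > 0 ✓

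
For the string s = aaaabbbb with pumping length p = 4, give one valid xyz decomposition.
x = '', y = 'aaaa', z = 'bbbb'

For s = aaaabbbb and p = 4, one valid decomposition is:
- x = '' (length 0)
- y = 'aaaa' (length 4)
- z = 'bbbb' (length 4)

Verification:
- xyz = '' + 'aaaa' + 'bbbb' = aaaabbbb ✓
- |xy| = 4 ≤ 4 ✓
- |y| = 4 > 0 ✓

All pumping lemma constraints are satisfied.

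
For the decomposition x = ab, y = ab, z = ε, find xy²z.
ababab

Given x = 'ab', y = 'ab', z = '' and i = 2:

xy^2z = x + y·y·...·y (2 times) + z
       = 'ab' + 'ab'^2 + ''
       = 'ab' + 'abab' + ''
       = 'ababab'

The pumped string is 'ababab' with length 6.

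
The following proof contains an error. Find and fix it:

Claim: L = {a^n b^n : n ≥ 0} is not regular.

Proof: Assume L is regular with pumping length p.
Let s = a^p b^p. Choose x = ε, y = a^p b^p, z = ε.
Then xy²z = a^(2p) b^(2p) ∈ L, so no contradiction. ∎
Error: The decomposition violates |xy| ≤ p. With y = a^p b^p, |xy| = |y| = 2p > p. (The proof also miscomputes xy²z, which would be a^p b^p a^p b^p rather than a^(2p) b^(2p), and it wrongly treats one harmless decomposition as settling the matter — the prover does not get to choose the decomposition.)

Correction: The pumping lemma requires |xy| ≤ p, and the argument must handle every decomposition satisfying |xy| ≤ p, |y| ≥ 1. Since s starts with p a's, any such y consists only of a's, say y = a^k with k ≥ 1. Then xy²z = a^(p+k) b^p has unequal numbers of a's and b's, so xy²z ∉ L — the required contradiction.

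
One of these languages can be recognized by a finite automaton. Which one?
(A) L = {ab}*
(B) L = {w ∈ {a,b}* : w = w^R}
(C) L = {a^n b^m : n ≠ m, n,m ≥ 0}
(A) {ab}*

(A) L = {ab}* is regular.

This can be recognized by a finite automaton (DFA/NFA).
Regular expressions like {ab}* define regular languages.

The other choices are not regular:
- {a^n b^m : n ≠ m, n,m ≥ 0}: After pumping a's, we can make n = m
- {w ∈ {a,b}* : w = w^R}: After pumping, the string is no longer symmetric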